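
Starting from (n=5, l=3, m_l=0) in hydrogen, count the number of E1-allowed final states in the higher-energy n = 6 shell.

6

E1 requires Δl = ±1, so l_f ∈ {2, 4}; with 0 ≤ l_f ≤ n_f−1 = 5, the allowed l_f values are {2, 4}.
For l_f = 2: m_f ∈ {m_i−1, m_i, m_i+1} ∩ [−2, 2] = {-1, 0, 1} → 3 states.
For l_f = 4: m_f ∈ {m_i−1, m_i, m_i+1} ∩ [−4, 4] = {-1, 0, 1} → 3 states.
Total: 6.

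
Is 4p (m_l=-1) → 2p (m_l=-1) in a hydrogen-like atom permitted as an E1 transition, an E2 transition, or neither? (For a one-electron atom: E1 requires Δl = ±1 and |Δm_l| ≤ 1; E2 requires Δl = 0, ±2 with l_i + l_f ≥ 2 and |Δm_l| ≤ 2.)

Δl = 1 − 1 = +0; l_i + l_f = 2.
Δm_l = +0.
E1 (Δl = ±1, |Δm_l| ≤ 1): not satisfied.
E2 (Δl = 0,±2, l_i+l_f ≥ 2, |Δm_l| ≤ 2): satisfied.

E2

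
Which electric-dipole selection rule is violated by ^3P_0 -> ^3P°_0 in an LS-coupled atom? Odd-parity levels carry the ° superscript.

the J=0 ↔ J=0 exclusion

Reading off the term symbols: S 1→1, L 1→1, J 0→0, parity even→odd.
Parity must change: even → odd — passes.
ΔS = 0: S: 1 → 1 — passes.
ΔL = 0, ±1 (not L=0↔0): L: 1 → 1, ΔL = +0 — passes.
ΔJ = 0, ±1 (not J=0↔0): J: 0 → 0, ΔJ = +0 — fails.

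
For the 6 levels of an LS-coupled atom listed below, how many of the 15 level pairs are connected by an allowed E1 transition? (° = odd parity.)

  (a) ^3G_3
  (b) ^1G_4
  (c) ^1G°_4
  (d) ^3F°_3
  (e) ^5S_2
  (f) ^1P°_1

(a)–(b): forbidden (parity, ΔS).
(a)–(c): forbidden (ΔS).
(a)–(d): allowed.
(a)–(e): forbidden (parity, ΔS, ΔL).
(a)–(f): forbidden (ΔS, ΔL, ΔJ).
(b)–(c): allowed.
(b)–(d): forbidden (ΔS).
(b)–(e): forbidden (parity, ΔS, ΔL, ΔJ).
(b)–(f): forbidden (ΔL, ΔJ).
(c)–(d): forbidden (parity, ΔS).
(c)–(e): forbidden (ΔS, ΔL, ΔJ).
(c)–(f): forbidden (parity, ΔL, ΔJ).
(d)–(e): forbidden (ΔS, ΔL).
(d)–(f): forbidden (parity, ΔS, ΔL, ΔJ).
(e)–(f): forbidden (ΔS).
Allowed pairs: 2 of 15.

2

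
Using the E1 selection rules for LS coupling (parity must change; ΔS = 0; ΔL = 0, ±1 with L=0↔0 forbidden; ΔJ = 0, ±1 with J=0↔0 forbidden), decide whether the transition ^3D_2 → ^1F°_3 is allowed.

Parity must change: even → odd — passes.
ΔS = 0: S: 1 → 0 — fails.
ΔL = 0, ±1 (not L=0↔0): L: 2 → 3, ΔL = +1 — passes.
ΔJ = 0, ±1 (not J=0↔0): J: 2 → 3, ΔJ = +1 — passes.
Rule(s) violated: ΔS.

forbidden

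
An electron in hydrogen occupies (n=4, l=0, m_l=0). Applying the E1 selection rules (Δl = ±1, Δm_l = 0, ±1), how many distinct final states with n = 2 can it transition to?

3

E1 requires Δl = ±1, so l_f ∈ {-1, 1}; with 0 ≤ l_f ≤ n_f−1 = 1, the allowed l_f values are {1}.
For l_f = 1: m_f ∈ {m_i−1, m_i, m_i+1} ∩ [−1, 1] = {-1, 0, 1} → 3 states.
Total: 3.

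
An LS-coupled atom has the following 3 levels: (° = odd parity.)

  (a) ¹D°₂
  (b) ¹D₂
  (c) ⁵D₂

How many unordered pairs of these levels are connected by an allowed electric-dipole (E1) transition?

(a)–(b): allowed.
(a)–(c): forbidden (ΔS).
(b)–(c): forbidden (parity, ΔS).
Allowed pairs: 1 of 3.

1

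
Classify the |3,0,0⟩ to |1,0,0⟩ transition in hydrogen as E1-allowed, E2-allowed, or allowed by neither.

neither

Δl = 0 − 0 = +0; l_i + l_f = 0.
Δm_l = +0.
E1 (Δl = ±1, |Δm_l| ≤ 1): not satisfied.
E2 (Δl = 0,±2, l_i+l_f ≥ 2, |Δm_l| ≤ 2): not satisfied.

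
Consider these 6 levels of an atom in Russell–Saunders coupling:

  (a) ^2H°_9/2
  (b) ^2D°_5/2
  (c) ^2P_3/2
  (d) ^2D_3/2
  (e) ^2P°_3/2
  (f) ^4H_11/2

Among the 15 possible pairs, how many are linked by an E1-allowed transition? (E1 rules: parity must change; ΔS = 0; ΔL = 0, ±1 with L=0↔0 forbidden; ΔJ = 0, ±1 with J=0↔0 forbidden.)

(a)–(b): forbidden (parity, ΔL, ΔJ).
(a)–(c): forbidden (ΔL, ΔJ).
(a)–(d): forbidden (ΔL, ΔJ).
(a)–(e): forbidden (parity, ΔL, ΔJ).
(a)–(f): forbidden (ΔS).
(b)–(c): allowed.
(b)–(d): allowed.
(b)–(e): forbidden (parity).
(b)–(f): forbidden (ΔS, ΔL, ΔJ).
(c)–(d): forbidden (parity).
(c)–(e): allowed.
(c)–(f): forbidden (parity, ΔS, ΔL, ΔJ).
(d)–(e): allowed.
(d)–(f): forbidden (parity, ΔS, ΔL, ΔJ).
(e)–(f): forbidden (ΔS, ΔL, ΔJ).
Allowed pairs: 4 of 15.

4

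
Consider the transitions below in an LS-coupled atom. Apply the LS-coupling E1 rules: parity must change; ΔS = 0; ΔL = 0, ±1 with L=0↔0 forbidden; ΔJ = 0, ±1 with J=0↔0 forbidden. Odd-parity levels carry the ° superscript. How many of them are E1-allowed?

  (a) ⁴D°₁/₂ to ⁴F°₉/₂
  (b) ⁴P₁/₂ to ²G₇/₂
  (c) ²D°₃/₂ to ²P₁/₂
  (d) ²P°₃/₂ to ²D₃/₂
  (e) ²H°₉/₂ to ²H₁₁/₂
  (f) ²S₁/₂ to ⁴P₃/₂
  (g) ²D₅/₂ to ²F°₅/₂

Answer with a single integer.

(a) forbidden (parity, ΔJ fail)
(b) forbidden (parity, ΔS, ΔL, ΔJ fail)
(c) allowed
(d) allowed
(e) allowed
(f) forbidden (parity, ΔS fail)
(g) allowed
Total allowed: 4 of 7.

4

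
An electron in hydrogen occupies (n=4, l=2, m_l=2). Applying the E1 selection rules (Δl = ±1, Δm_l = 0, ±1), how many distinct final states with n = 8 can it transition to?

4

E1 requires Δl = ±1, so l_f ∈ {1, 3}; with 0 ≤ l_f ≤ n_f−1 = 7, the allowed l_f values are {1, 3}.
For l_f = 1: m_f ∈ {m_i−1, m_i, m_i+1} ∩ [−1, 1] = {1} → 1 state.
For l_f = 3: m_f ∈ {m_i−1, m_i, m_i+1} ∩ [−3, 3] = {1, 2, 3} → 3 states.
Total: 4.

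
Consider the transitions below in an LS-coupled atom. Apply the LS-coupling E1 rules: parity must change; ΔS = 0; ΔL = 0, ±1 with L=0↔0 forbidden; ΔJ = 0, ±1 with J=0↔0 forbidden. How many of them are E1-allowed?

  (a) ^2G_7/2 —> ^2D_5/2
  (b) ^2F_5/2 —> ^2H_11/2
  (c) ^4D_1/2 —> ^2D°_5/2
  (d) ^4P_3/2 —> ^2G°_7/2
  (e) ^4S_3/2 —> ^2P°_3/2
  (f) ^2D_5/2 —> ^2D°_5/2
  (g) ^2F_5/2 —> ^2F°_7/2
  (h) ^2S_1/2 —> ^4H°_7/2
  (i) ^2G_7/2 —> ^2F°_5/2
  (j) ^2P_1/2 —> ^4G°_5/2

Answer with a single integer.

(a) forbidden (parity, ΔL fail)
(b) forbidden (parity, ΔL, ΔJ fail)
(c) forbidden (ΔS, ΔJ fail)
(d) forbidden (ΔS, ΔL, ΔJ fail)
(e) forbidden (ΔS fails)
(f) allowed
(g) allowed
(h) forbidden (ΔS, ΔL, ΔJ fail)
(i) allowed
(j) forbidden (ΔS, ΔL, ΔJ fail)
Total allowed: 3 of 10.

3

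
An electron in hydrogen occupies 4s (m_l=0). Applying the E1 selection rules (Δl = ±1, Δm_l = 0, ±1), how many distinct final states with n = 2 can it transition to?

3

E1 requires Δl = ±1, so l_f ∈ {-1, 1}; with 0 ≤ l_f ≤ n_f−1 = 1, the allowed l_f values are {1}.
For l_f = 1: m_f ∈ {m_i−1, m_i, m_i+1} ∩ [−1, 1] = {-1, 0, 1} → 3 states.
Total: 3.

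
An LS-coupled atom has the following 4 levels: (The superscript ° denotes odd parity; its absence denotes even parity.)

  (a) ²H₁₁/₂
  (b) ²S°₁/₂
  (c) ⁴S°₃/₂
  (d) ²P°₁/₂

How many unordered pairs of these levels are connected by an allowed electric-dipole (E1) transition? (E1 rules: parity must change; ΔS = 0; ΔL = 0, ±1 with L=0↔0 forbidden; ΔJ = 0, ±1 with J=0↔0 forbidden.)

0

(a)–(b): forbidden (ΔL, ΔJ).
(a)–(c): forbidden (ΔS, ΔL, ΔJ).
(a)–(d): forbidden (ΔL, ΔJ).
(b)–(c): forbidden (parity, ΔS, ΔL).
(b)–(d): forbidden (parity).
(c)–(d): forbidden (parity, ΔS).
Allowed pairs: 0 of 6.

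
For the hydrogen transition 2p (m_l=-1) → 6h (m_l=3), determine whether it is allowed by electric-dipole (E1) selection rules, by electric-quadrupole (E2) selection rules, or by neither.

neither

Δl = 5 − 1 = +4; l_i + l_f = 6.
Δm_l = +4.
E1 (Δl = ±1, |Δm_l| ≤ 1): not satisfied.
E2 (Δl = 0,±2, l_i+l_f ≥ 2, |Δm_l| ≤ 2): not satisfied.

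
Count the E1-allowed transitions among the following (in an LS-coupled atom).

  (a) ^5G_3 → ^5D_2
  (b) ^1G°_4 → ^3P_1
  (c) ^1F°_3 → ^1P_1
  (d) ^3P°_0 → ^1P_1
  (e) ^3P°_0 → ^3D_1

(a) forbidden (parity, ΔL fail)
(b) forbidden (ΔS, ΔL, ΔJ fail)
(c) forbidden (ΔL, ΔJ fail)
(d) forbidden (ΔS fails)
(e) allowed
Total allowed: 1 of 5.

1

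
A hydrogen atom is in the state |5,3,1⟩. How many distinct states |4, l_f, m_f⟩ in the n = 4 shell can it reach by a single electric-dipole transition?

E1 requires Δl = ±1, so l_f ∈ {2, 4}; with 0 ≤ l_f ≤ n_f−1 = 3, the allowed l_f values are {2}.
For l_f = 2: m_f ∈ {m_i−1, m_i, m_i+1} ∩ [−2, 2] = {0, 1, 2} → 3 states.
Total: 3.

3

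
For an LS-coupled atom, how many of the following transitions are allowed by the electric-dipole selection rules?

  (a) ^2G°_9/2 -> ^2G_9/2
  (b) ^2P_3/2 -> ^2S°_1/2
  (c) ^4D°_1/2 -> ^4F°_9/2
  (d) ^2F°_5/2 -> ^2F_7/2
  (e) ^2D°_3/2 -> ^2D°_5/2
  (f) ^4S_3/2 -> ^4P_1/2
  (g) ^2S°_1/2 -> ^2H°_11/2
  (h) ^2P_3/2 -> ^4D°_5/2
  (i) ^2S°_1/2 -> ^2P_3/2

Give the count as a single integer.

(a) allowed
(b) allowed
(c) forbidden (parity, ΔJ fail)
(d) allowed
(e) forbidden (parity fails)
(f) forbidden (parity fails)
(g) forbidden (parity, ΔL, ΔJ fail)
(h) forbidden (ΔS fails)
(i) allowed
Total allowed: 4 of 9.

4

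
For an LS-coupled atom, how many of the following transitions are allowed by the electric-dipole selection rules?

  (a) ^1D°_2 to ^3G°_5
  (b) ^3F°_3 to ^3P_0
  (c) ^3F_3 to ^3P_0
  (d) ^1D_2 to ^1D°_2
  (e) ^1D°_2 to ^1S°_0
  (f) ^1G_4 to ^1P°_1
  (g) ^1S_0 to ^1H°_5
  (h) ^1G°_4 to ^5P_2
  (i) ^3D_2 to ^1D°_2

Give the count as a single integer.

1

(a) forbidden (parity, ΔS, ΔL, ΔJ fail)
(b) forbidden (ΔL, ΔJ fail)
(c) forbidden (parity, ΔL, ΔJ fail)
(d) allowed
(e) forbidden (parity, ΔL, ΔJ fail)
(f) forbidden (ΔL, ΔJ fail)
(g) forbidden (ΔL, ΔJ fail)
(h) forbidden (ΔS, ΔL, ΔJ fail)
(i) forbidden (ΔS fails)
Total allowed: 1 of 9.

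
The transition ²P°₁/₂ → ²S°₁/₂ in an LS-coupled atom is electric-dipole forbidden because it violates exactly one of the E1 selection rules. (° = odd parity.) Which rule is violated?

parity

Parity must change: odd → odd — fails.
ΔS = 0: S: 1/2 → 1/2 — ok.
ΔL = 0, ±1 (not L=0↔0): L: 1 → 0, ΔL = -1 — ok.
ΔJ = 0, ±1 (not J=0↔0): J: 1/2 → 1/2, ΔJ = +0 — ok.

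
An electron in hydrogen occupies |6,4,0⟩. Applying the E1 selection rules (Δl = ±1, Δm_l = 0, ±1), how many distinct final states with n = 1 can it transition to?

E1 requires l_f ∈ {3, 5}, but neither lies in [0, 0], so no final state is reachable.
Total: 0.

0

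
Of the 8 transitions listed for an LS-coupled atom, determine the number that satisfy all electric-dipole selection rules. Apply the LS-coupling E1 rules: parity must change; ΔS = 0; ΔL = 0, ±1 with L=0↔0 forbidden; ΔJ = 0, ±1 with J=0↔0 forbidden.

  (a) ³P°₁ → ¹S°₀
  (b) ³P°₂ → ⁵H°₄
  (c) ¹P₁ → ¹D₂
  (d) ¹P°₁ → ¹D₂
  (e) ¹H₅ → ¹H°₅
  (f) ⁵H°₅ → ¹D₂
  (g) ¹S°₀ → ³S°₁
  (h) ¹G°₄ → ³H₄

(a) forbidden (parity, ΔS fail)
(b) forbidden (parity, ΔS, ΔL, ΔJ fail)
(c) forbidden (parity fails)
(d) allowed
(e) allowed
(f) forbidden (ΔS, ΔL, ΔJ fail)
(g) forbidden (parity, ΔS, ΔL fail)
(h) forbidden (ΔS fails)
Total allowed: 2 of 8.

2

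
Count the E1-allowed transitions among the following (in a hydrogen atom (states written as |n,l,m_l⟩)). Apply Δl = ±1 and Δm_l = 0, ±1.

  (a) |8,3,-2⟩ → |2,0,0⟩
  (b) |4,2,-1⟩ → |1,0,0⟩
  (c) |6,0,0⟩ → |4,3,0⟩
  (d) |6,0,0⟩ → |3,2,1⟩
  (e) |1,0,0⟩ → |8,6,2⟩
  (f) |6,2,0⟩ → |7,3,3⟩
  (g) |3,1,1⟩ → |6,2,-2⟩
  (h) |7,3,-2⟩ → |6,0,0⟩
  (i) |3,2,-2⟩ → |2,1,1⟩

0

(a) forbidden — Δl = -3 (E1 requires Δl = ±1); Δm_l = +2 (E1 requires Δm_l = 0, ±1)
(b) forbidden — Δl = -2 (E1 requires Δl = ±1)
(c) forbidden — Δl = +3 (E1 requires Δl = ±1)
(d) forbidden — Δl = +2 (E1 requires Δl = ±1)
(e) forbidden — Δl = +6 (E1 requires Δl = ±1); Δm_l = +2 (E1 requires Δm_l = 0, ±1)
(f) forbidden — Δm_l = +3 (E1 requires Δm_l = 0, ±1)
(g) forbidden — Δm_l = -3 (E1 requires Δm_l = 0, ±1)
(h) forbidden — Δl = -3 (E1 requires Δl = ±1); Δm_l = +2 (E1 requires Δm_l = 0, ±1)
(i) forbidden — Δm_l = +3 (E1 requires Δm_l = 0, ±1)
Total allowed: 0 of 9.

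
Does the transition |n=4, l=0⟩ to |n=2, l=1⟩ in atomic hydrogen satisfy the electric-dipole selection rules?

allowed

l: 0 → 1 (Δl = +1). Δl = ±1 ✓.
All E1 selection rules are satisfied.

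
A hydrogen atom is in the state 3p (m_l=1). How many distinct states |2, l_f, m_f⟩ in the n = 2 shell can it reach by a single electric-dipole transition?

E1 requires Δl = ±1, so l_f ∈ {0, 2}; with 0 ≤ l_f ≤ n_f−1 = 1, the allowed l_f values are {0}.
For l_f = 0: m_f ∈ {m_i−1, m_i, m_i+1} ∩ [−0, 0] = {0} → 1 state.
Total: 1.

1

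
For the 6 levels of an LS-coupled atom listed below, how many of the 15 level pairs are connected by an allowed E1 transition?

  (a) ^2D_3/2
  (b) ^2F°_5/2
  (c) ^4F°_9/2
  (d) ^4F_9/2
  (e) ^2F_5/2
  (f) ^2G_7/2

4

(a)–(b): allowed.
(a)–(c): forbidden (ΔS, ΔJ).
(a)–(d): forbidden (parity, ΔS, ΔJ).
(a)–(e): forbidden (parity).
(a)–(f): forbidden (parity, ΔL, ΔJ).
(b)–(c): forbidden (parity, ΔS, ΔJ).
(b)–(d): forbidden (ΔS, ΔJ).
(b)–(e): allowed.
(b)–(f): allowed.
(c)–(d): allowed.
(c)–(e): forbidden (ΔS, ΔJ).
(c)–(f): forbidden (ΔS).
(d)–(e): forbidden (parity, ΔS, ΔJ).
(d)–(f): forbidden (parity, ΔS).
(e)–(f): forbidden (parity).
Allowed pairs: 4 of 15.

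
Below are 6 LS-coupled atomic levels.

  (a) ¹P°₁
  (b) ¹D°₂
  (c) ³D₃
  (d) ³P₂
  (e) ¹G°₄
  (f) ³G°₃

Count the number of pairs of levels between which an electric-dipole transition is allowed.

(a)–(b): forbidden (parity).
(a)–(c): forbidden (ΔS, ΔJ).
(a)–(d): forbidden (ΔS).
(a)–(e): forbidden (parity, ΔL, ΔJ).
(a)–(f): forbidden (parity, ΔS, ΔL, ΔJ).
(b)–(c): forbidden (ΔS).
(b)–(d): forbidden (ΔS).
(b)–(e): forbidden (parity, ΔL, ΔJ).
(b)–(f): forbidden (parity, ΔS, ΔL).
(c)–(d): forbidden (parity).
(c)–(e): forbidden (ΔS, ΔL).
(c)–(f): forbidden (ΔL).
(d)–(e): forbidden (ΔS, ΔL, ΔJ).
(d)–(f): forbidden (ΔL).
(e)–(f): forbidden (parity, ΔS).
Allowed pairs: 0 of 15.

0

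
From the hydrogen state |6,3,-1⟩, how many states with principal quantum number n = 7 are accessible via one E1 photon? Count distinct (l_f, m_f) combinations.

6

E1 requires Δl = ±1, so l_f ∈ {2, 4}; with 0 ≤ l_f ≤ n_f−1 = 6, the allowed l_f values are {2, 4}.
For l_f = 2: m_f ∈ {m_i−1, m_i, m_i+1} ∩ [−2, 2] = {-2, -1, 0} → 3 states.
For l_f = 4: m_f ∈ {m_i−1, m_i, m_i+1} ∩ [−4, 4] = {-2, -1, 0} → 3 states.
Total: 6.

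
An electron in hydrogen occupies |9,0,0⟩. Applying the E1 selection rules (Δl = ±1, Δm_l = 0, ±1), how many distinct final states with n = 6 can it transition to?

E1 requires Δl = ±1, so l_f ∈ {-1, 1}; with 0 ≤ l_f ≤ n_f−1 = 5, the allowed l_f values are {1}.
For l_f = 1: m_f ∈ {m_i−1, m_i, m_i+1} ∩ [−1, 1] = {-1, 0, 1} → 3 states.
Total: 3.

3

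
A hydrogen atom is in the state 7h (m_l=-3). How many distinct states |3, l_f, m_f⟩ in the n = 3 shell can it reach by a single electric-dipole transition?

E1 requires l_f ∈ {4, 6}, but neither lies in [0, 2], so no final state is reachable.
Total: 0.

0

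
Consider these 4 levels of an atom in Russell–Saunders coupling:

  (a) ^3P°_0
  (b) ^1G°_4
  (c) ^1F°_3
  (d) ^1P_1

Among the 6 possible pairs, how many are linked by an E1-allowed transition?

0

(a)–(b): forbidden (parity, ΔS, ΔL, ΔJ).
(a)–(c): forbidden (parity, ΔS, ΔL, ΔJ).
(a)–(d): forbidden (ΔS).
(b)–(c): forbidden (parity).
(b)–(d): forbidden (ΔL, ΔJ).
(c)–(d): forbidden (ΔL, ΔJ).
Allowed pairs: 0 of 6.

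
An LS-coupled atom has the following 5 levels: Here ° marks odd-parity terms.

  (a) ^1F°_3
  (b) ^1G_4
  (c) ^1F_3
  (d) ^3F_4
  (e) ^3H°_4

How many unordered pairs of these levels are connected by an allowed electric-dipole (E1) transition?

(a)–(b): allowed.
(a)–(c): allowed.
(a)–(d): forbidden (ΔS).
(a)–(e): forbidden (parity, ΔS, ΔL).
(b)–(c): forbidden (parity).
(b)–(d): forbidden (parity, ΔS).
(b)–(e): forbidden (ΔS).
(c)–(d): forbidden (parity, ΔS).
(c)–(e): forbidden (ΔS, ΔL).
(d)–(e): forbidden (ΔL).
Allowed pairs: 2 of 10.

2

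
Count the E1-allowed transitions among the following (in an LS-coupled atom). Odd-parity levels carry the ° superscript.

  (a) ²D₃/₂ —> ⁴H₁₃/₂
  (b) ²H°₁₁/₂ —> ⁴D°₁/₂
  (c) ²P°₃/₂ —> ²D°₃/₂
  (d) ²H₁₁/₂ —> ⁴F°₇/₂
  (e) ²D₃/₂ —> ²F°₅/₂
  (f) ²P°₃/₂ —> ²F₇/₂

(a) forbidden (parity, ΔS, ΔL, ΔJ fail)
(b) forbidden (parity, ΔS, ΔL, ΔJ fail)
(c) forbidden (parity fails)
(d) forbidden (ΔS, ΔL, ΔJ fail)
(e) allowed
(f) forbidden (ΔL, ΔJ fail)
Total allowed: 1 of 6.

1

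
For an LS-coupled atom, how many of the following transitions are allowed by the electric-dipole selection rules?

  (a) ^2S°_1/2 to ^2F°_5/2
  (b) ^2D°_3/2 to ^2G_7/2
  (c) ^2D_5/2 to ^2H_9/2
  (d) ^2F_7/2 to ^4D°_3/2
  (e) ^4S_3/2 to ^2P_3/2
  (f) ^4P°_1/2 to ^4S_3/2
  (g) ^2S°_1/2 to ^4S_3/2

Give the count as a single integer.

(a) forbidden (parity, ΔL, ΔJ fail)
(b) forbidden (ΔL, ΔJ fail)
(c) forbidden (parity, ΔL, ΔJ fail)
(d) forbidden (ΔS, ΔJ fail)
(e) forbidden (parity, ΔS fail)
(f) allowed
(g) forbidden (ΔS, ΔL fail)
Total allowed: 1 of 7.

1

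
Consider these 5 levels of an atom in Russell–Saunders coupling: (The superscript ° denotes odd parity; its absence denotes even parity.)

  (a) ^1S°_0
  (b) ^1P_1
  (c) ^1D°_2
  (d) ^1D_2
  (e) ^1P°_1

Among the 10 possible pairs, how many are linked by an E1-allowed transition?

5

(a)–(b): allowed.
(a)–(c): forbidden (parity, ΔL, ΔJ).
(a)–(d): forbidden (ΔL, ΔJ).
(a)–(e): forbidden (parity).
(b)–(c): allowed.
(b)–(d): forbidden (parity).
(b)–(e): allowed.
(c)–(d): allowed.
(c)–(e): forbidden (parity).
(d)–(e): allowed.
Allowed pairs: 5 of 10.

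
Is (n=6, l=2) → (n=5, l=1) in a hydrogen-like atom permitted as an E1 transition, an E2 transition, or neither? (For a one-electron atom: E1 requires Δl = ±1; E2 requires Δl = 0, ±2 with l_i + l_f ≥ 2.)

Δl = 1 − 2 = -1; l_i + l_f = 3.
E1 (Δl = ±1): satisfied.
E2 (Δl = 0,±2, l_i+l_f ≥ 2): not satisfied.

E1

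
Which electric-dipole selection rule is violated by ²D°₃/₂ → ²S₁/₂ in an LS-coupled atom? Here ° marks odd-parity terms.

the ΔL = 0, ±1 rule

Reading off the term symbols: S 1/2→1/2, L 2→0, J 3/2→1/2, parity odd→even.
Parity must change: odd → even — satisfied.
ΔS = 0: S: 1/2 → 1/2 — satisfied.
ΔL = 0, ±1 (not L=0↔0): L: 2 → 0, ΔL = -2 — violated.
ΔJ = 0, ±1 (not J=0↔0): J: 3/2 → 1/2, ΔJ = -1 — satisfied.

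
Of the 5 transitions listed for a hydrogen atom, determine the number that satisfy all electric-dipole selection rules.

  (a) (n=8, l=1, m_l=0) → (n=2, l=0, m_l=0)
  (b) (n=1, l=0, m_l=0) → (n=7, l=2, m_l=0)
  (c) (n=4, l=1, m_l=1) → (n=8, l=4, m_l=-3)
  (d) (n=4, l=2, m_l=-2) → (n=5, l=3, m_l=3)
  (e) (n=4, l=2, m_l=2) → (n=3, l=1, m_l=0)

1

(a) allowed
(b) forbidden — Δl = +2 (E1 requires Δl = ±1)
(c) forbidden — Δl = +3 (E1 requires Δl = ±1); Δm_l = -4 (E1 requires Δm_l = 0, ±1)
(d) forbidden — Δm_l = +5 (E1 requires Δm_l = 0, ±1)
(e) forbidden — Δm_l = -2 (E1 requires Δm_l = 0, ±1)
Total allowed: 1 of 5.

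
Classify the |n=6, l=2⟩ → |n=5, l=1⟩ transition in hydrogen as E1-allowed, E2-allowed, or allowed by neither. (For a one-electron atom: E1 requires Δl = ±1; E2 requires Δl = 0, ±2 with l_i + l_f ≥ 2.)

E1

Δl = 1 − 2 = -1; l_i + l_f = 3.
E1 (Δl = ±1): satisfied.
E2 (Δl = 0,±2, l_i+l_f ≥ 2): not satisfied.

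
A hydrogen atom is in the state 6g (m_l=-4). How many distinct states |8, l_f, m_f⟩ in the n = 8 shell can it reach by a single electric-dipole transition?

4

E1 requires Δl = ±1, so l_f ∈ {3, 5}; with 0 ≤ l_f ≤ n_f−1 = 7, the allowed l_f values are {3, 5}.
For l_f = 3: m_f ∈ {m_i−1, m_i, m_i+1} ∩ [−3, 3] = {-3} → 1 state.
For l_f = 5: m_f ∈ {m_i−1, m_i, m_i+1} ∩ [−5, 5] = {-5, -4, -3} → 3 states.
Total: 4.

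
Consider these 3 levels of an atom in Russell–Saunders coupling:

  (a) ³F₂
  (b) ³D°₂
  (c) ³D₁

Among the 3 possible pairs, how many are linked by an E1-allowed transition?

(a)–(b): allowed.
(a)–(c): forbidden (parity).
(b)–(c): allowed.
Allowed pairs: 2 of 3.

2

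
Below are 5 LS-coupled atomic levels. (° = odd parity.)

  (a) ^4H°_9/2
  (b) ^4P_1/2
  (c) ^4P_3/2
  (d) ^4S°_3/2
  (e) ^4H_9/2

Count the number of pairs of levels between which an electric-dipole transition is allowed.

3

(a)–(b): forbidden (ΔL, ΔJ).
(a)–(c): forbidden (ΔL, ΔJ).
(a)–(d): forbidden (parity, ΔL, ΔJ).
(a)–(e): allowed.
(b)–(c): forbidden (parity).
(b)–(d): allowed.
(b)–(e): forbidden (parity, ΔL, ΔJ).
(c)–(d): allowed.
(c)–(e): forbidden (parity, ΔL, ΔJ).
(d)–(e): forbidden (ΔL, ΔJ).
Allowed pairs: 3 of 10.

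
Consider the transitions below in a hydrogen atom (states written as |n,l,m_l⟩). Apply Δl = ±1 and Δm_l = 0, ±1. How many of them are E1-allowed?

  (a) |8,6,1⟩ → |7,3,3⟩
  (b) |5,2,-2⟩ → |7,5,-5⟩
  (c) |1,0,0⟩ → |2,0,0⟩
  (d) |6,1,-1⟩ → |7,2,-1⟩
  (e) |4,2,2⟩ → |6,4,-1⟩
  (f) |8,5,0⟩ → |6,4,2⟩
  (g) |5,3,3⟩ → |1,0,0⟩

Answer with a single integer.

1

(a) forbidden — Δl = -3 (E1 requires Δl = ±1); Δm_l = +2 (E1 requires Δm_l = 0, ±1)
(b) forbidden — Δl = +3 (E1 requires Δl = ±1); Δm_l = -3 (E1 requires Δm_l = 0, ±1)
(c) forbidden — Δl = +0 (E1 requires Δl = ±1)
(d) allowed
(e) forbidden — Δl = +2 (E1 requires Δl = ±1); Δm_l = -3 (E1 requires Δm_l = 0, ±1)
(f) forbidden — Δm_l = +2 (E1 requires Δm_l = 0, ±1)
(g) forbidden — Δl = -3 (E1 requires Δl = ±1); Δm_l = -3 (E1 requires Δm_l = 0, ±1)
Total allowed: 1 of 7.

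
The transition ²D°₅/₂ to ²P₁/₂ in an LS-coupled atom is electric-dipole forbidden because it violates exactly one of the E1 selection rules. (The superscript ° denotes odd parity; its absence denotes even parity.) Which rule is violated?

Reading off the term symbols: S 1/2→1/2, L 2→1, J 5/2→1/2, parity odd→even.
ΔS = 0: S: 1/2 → 1/2 — passes.
Parity must change: odd → even — passes.
ΔL = 0, ±1 (not L=0↔0): L: 2 → 1, ΔL = -1 — passes.
ΔJ = 0, ±1 (not J=0↔0): J: 5/2 → 1/2, ΔJ = -2 — fails.

the ΔJ = 0, ±1 rule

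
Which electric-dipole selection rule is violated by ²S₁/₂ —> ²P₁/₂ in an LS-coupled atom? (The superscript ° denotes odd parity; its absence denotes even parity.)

Parity must change: even → even — ✗.
ΔS = 0: S: 1/2 → 1/2 — ✓.
ΔL = 0, ±1 (not L=0↔0): L: 0 → 1, ΔL = +1 — ✓.
ΔJ = 0, ±1 (not J=0↔0): J: 1/2 → 1/2, ΔJ = +0 — ✓.

parity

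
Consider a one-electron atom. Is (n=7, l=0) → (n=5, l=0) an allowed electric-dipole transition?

l: 0 → 0 (Δl = +0). Δl = ±1 fails.
The transition is electric-dipole forbidden.

forbidden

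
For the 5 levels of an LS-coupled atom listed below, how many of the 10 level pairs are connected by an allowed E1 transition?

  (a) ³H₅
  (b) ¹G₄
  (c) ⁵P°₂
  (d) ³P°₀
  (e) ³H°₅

1

(a)–(b): forbidden (parity, ΔS).
(a)–(c): forbidden (ΔS, ΔL, ΔJ).
(a)–(d): forbidden (ΔL, ΔJ).
(a)–(e): allowed.
(b)–(c): forbidden (ΔS, ΔL, ΔJ).
(b)–(d): forbidden (ΔS, ΔL, ΔJ).
(b)–(e): forbidden (ΔS).
(c)–(d): forbidden (parity, ΔS, ΔJ).
(c)–(e): forbidden (parity, ΔS, ΔL, ΔJ).
(d)–(e): forbidden (parity, ΔL, ΔJ).
Allowed pairs: 1 of 10.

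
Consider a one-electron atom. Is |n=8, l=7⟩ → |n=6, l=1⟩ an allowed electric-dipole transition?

Δl = 1 − 7 = -6; the E1 rule Δl = ±1 is fails.
The transition is electric-dipole forbidden.

forbidden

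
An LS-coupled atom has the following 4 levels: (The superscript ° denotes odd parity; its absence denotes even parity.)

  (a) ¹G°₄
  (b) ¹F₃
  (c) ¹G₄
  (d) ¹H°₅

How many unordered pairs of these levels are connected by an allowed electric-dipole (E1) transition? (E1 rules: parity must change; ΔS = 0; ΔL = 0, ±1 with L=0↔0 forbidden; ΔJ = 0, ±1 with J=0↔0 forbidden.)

3

(a)–(b): allowed.
(a)–(c): allowed.
(a)–(d): forbidden (parity).
(b)–(c): forbidden (parity).
(b)–(d): forbidden (ΔL, ΔJ).
(c)–(d): allowed.
Allowed pairs: 3 of 6.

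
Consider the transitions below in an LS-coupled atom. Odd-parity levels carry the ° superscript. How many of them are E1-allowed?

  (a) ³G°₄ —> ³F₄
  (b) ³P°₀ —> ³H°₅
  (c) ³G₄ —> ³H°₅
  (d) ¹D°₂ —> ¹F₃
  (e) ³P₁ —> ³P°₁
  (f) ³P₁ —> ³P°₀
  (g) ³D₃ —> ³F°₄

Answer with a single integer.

6

(a) allowed
(b) forbidden (parity, ΔL, ΔJ fail)
(c) allowed
(d) allowed
(e) allowed
(f) allowed
(g) allowed
Total allowed: 6 of 7.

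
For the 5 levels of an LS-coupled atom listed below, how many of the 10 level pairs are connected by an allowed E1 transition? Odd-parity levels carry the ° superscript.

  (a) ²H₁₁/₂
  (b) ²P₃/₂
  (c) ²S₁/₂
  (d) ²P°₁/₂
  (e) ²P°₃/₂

4

(a)–(b): forbidden (parity, ΔL, ΔJ).
(a)–(c): forbidden (parity, ΔL, ΔJ).
(a)–(d): forbidden (ΔL, ΔJ).
(a)–(e): forbidden (ΔL, ΔJ).
(b)–(c): forbidden (parity).
(b)–(d): allowed.
(b)–(e): allowed.
(c)–(d): allowed.
(c)–(e): allowed.
(d)–(e): forbidden (parity).
Allowed pairs: 4 of 10.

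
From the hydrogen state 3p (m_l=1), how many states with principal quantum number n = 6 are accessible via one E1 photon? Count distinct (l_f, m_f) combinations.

E1 requires Δl = ±1, so l_f ∈ {0, 2}; with 0 ≤ l_f ≤ n_f−1 = 5, the allowed l_f values are {0, 2}.
For l_f = 0: m_f ∈ {m_i−1, m_i, m_i+1} ∩ [−0, 0] = {0} → 1 state.
For l_f = 2: m_f ∈ {m_i−1, m_i, m_i+1} ∩ [−2, 2] = {0, 1, 2} → 3 states.
Total: 4.

4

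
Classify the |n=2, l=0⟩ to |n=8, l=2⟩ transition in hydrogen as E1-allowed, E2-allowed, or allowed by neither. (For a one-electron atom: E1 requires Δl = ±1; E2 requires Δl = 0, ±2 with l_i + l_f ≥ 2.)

E2

Δl = 2 − 0 = +2; l_i + l_f = 2.
E1 (Δl = ±1): not satisfied.
E2 (Δl = 0,±2, l_i+l_f ≥ 2): satisfied.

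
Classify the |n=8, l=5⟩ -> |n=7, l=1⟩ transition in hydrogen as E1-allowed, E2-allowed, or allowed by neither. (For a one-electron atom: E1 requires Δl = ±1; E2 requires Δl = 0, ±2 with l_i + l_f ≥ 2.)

Δl = 1 − 5 = -4; l_i + l_f = 6.
E1 (Δl = ±1): not satisfied.
E2 (Δl = 0,±2, l_i+l_f ≥ 2): not satisfied.

neither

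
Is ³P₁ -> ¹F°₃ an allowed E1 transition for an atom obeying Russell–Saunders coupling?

forbidden

Reading off the term symbols: S 1→0, L 1→3, J 1→3, parity even→odd.
Parity must change: even → odd — passes.
ΔS = 0: S: 1 → 0 — fails.
ΔL = 0, ±1 (not L=0↔0): L: 1 → 3, ΔL = +2 — fails.
ΔJ = 0, ±1 (not J=0↔0): J: 1 → 3, ΔJ = +2 — fails.
Rule(s) violated: ΔS, ΔL, ΔJ.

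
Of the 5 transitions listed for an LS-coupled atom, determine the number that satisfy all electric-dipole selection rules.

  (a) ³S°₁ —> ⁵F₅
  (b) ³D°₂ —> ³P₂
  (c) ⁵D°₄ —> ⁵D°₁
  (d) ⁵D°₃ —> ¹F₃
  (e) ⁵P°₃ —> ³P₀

1

(a) forbidden (ΔS, ΔL, ΔJ fail)
(b) allowed
(c) forbidden (parity, ΔJ fail)
(d) forbidden (ΔS fails)
(e) forbidden (ΔS, ΔJ fail)
Total allowed: 1 of 5.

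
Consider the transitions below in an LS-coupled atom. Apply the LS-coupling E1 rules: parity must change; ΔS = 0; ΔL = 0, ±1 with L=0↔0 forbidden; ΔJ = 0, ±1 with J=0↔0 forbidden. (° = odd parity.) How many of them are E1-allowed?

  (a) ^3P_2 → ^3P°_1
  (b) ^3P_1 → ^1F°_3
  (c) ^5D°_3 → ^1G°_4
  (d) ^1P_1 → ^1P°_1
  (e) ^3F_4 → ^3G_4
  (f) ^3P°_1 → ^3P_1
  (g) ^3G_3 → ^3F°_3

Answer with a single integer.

(a) allowed
(b) forbidden (ΔS, ΔL, ΔJ fail)
(c) forbidden (parity, ΔS, ΔL fail)
(d) allowed
(e) forbidden (parity fails)
(f) allowed
(g) allowed
Total allowed: 4 of 7.

4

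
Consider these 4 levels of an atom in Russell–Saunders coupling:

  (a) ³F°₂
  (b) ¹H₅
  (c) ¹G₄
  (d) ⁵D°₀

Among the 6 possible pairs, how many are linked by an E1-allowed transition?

(a)–(b): forbidden (ΔS, ΔL, ΔJ).
(a)–(c): forbidden (ΔS, ΔJ).
(a)–(d): forbidden (parity, ΔS, ΔJ).
(b)–(c): forbidden (parity).
(b)–(d): forbidden (ΔS, ΔL, ΔJ).
(c)–(d): forbidden (ΔS, ΔL, ΔJ).
Allowed pairs: 0 of 6.

0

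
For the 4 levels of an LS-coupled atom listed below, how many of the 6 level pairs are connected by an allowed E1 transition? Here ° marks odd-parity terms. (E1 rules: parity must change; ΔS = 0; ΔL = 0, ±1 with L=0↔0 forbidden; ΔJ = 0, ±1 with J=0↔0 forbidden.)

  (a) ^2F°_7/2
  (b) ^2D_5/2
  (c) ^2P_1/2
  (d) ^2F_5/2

2

(a)–(b): allowed.
(a)–(c): forbidden (ΔL, ΔJ).
(a)–(d): allowed.
(b)–(c): forbidden (parity, ΔJ).
(b)–(d): forbidden (parity).
(c)–(d): forbidden (parity, ΔL, ΔJ).
Allowed pairs: 2 of 6.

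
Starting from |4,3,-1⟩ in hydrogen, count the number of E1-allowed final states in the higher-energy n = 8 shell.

E1 requires Δl = ±1, so l_f ∈ {2, 4}; with 0 ≤ l_f ≤ n_f−1 = 7, the allowed l_f values are {2, 4}.
For l_f = 2: m_f ∈ {m_i−1, m_i, m_i+1} ∩ [−2, 2] = {-2, -1, 0} → 3 states.
For l_f = 4: m_f ∈ {m_i−1, m_i, m_i+1} ∩ [−4, 4] = {-2, -1, 0} → 3 states.
Total: 6.

6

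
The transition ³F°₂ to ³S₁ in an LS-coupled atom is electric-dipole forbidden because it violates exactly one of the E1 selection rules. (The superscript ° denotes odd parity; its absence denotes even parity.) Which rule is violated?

Initial level: S=1, L=3, J=2, parity odd. Final level: S=1, L=0, J=1, parity even.
Parity must change: odd → even — passes.
ΔS = 0: S: 1 → 1 — passes.
ΔL = 0, ±1 (not L=0↔0): L: 3 → 0, ΔL = -3 — fails.
ΔJ = 0, ±1 (not J=0↔0): J: 2 → 1, ΔJ = -1 — passes.

the ΔL = 0, ±1 rule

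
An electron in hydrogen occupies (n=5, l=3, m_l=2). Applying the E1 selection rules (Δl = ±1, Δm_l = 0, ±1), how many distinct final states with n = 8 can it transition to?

5

E1 requires Δl = ±1, so l_f ∈ {2, 4}; with 0 ≤ l_f ≤ n_f−1 = 7, the allowed l_f values are {2, 4}.
For l_f = 2: m_f ∈ {m_i−1, m_i, m_i+1} ∩ [−2, 2] = {1, 2} → 2 states.
For l_f = 4: m_f ∈ {m_i−1, m_i, m_i+1} ∩ [−4, 4] = {1, 2, 3} → 3 states.
Total: 5.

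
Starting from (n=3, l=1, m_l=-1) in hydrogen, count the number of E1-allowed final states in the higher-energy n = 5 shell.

E1 requires Δl = ±1, so l_f ∈ {0, 2}; with 0 ≤ l_f ≤ n_f−1 = 4, the allowed l_f values are {0, 2}.
For l_f = 0: m_f ∈ {m_i−1, m_i, m_i+1} ∩ [−0, 0] = {0} → 1 state.
For l_f = 2: m_f ∈ {m_i−1, m_i, m_i+1} ∩ [−2, 2] = {-2, -1, 0} → 3 states.
Total: 4.

4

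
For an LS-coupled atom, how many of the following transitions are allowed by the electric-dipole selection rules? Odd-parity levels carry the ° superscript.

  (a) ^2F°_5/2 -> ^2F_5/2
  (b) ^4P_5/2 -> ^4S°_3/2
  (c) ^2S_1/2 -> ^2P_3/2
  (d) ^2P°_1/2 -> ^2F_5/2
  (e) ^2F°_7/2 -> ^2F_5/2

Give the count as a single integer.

3

(a) allowed
(b) allowed
(c) forbidden (parity fails)
(d) forbidden (ΔL, ΔJ fail)
(e) allowed
Total allowed: 3 of 5.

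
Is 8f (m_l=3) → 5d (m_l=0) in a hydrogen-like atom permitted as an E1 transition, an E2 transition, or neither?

neither

Δl = 2 − 3 = -1; l_i + l_f = 5.
Δm_l = -3.
E1 (Δl = ±1, |Δm_l| ≤ 1): not satisfied.
E2 (Δl = 0,±2, l_i+l_f ≥ 2, |Δm_l| ≤ 2): not satisfied.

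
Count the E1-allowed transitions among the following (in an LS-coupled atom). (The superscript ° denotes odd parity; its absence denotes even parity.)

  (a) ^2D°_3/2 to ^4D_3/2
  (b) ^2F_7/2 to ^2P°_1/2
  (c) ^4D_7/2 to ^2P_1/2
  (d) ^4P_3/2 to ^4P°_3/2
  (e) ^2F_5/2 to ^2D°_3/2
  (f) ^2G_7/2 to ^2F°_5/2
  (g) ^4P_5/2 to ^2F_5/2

(a) forbidden (ΔS fails)
(b) forbidden (ΔL, ΔJ fail)
(c) forbidden (parity, ΔS, ΔJ fail)
(d) allowed
(e) allowed
(f) allowed
(g) forbidden (parity, ΔS, ΔL fail)
Total allowed: 3 of 7.

3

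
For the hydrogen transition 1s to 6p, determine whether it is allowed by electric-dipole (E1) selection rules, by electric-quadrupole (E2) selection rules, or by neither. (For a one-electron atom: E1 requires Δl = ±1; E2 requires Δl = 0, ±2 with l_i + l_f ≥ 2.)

E1

Δl = 1 − 0 = +1; l_i + l_f = 1.
E1 (Δl = ±1): satisfied.
E2 (Δl = 0,±2, l_i+l_f ≥ 2): not satisfied.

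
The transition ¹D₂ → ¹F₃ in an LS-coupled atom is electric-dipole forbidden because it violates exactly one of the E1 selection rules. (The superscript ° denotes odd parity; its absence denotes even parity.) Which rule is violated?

Reading off the term symbols: S 0→0, L 2→3, J 2→3, parity even→even.
ΔS = 0: S: 0 → 0 — satisfied.
Parity must change: even → even — violated.
ΔJ = 0, ±1 (not J=0↔0): J: 2 → 3, ΔJ = +1 — satisfied.
ΔL = 0, ±1 (not L=0↔0): L: 2 → 3, ΔL = +1 — satisfied.

parity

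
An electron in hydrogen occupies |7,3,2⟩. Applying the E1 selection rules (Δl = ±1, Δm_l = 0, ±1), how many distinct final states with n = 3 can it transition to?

E1 requires Δl = ±1, so l_f ∈ {2, 4}; with 0 ≤ l_f ≤ n_f−1 = 2, the allowed l_f values are {2}.
For l_f = 2: m_f ∈ {m_i−1, m_i, m_i+1} ∩ [−2, 2] = {1, 2} → 2 states.
Total: 2.

2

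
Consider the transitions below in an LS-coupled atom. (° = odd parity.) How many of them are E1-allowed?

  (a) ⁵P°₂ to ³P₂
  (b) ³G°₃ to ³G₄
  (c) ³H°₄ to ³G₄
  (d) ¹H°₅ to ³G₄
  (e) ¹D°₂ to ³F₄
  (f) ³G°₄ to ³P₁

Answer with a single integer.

(a) forbidden (ΔS fails)
(b) allowed
(c) allowed
(d) forbidden (ΔS fails)
(e) forbidden (ΔS, ΔJ fail)
(f) forbidden (ΔL, ΔJ fail)
Total allowed: 2 of 6.

2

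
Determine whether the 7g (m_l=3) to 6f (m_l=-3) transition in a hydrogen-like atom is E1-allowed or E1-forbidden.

l: 4 → 3 (Δl = -1). Δl = ±1 ok.
m_l: 3 → -3 (Δm_l = -6). |Δm_l| ≤ 1 fails.
The transition is electric-dipole forbidden.

forbidden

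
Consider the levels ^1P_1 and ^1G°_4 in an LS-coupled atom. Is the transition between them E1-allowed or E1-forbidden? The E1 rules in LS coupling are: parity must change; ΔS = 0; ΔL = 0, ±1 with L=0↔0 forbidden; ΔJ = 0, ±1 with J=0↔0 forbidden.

Parity must change: even → odd — satisfied.
ΔJ = 0, ±1 (not J=0↔0): J: 1 → 4, ΔJ = +3 — violated.
ΔL = 0, ±1 (not L=0↔0): L: 1 → 4, ΔL = +3 — violated.
ΔS = 0: S: 0 → 0 — satisfied.
Rule(s) violated: ΔL, ΔJ.

forbidden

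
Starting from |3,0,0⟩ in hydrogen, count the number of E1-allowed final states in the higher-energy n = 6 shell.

3

E1 requires Δl = ±1, so l_f ∈ {-1, 1}; with 0 ≤ l_f ≤ n_f−1 = 5, the allowed l_f values are {1}.
For l_f = 1: m_f ∈ {m_i−1, m_i, m_i+1} ∩ [−1, 1] = {-1, 0, 1} → 3 states.
Total: 3.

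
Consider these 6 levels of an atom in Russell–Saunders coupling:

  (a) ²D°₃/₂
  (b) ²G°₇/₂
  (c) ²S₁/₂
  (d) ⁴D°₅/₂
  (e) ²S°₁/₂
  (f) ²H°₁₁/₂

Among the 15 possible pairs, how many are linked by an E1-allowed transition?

0

(a)–(b): forbidden (parity, ΔL, ΔJ).
(a)–(c): forbidden (ΔL).
(a)–(d): forbidden (parity, ΔS).
(a)–(e): forbidden (parity, ΔL).
(a)–(f): forbidden (parity, ΔL, ΔJ).
(b)–(c): forbidden (ΔL, ΔJ).
(b)–(d): forbidden (parity, ΔS, ΔL).
(b)–(e): forbidden (parity, ΔL, ΔJ).
(b)–(f): forbidden (parity, ΔJ).
(c)–(d): forbidden (ΔS, ΔL, ΔJ).
(c)–(e): forbidden (ΔL).
(c)–(f): forbidden (ΔL, ΔJ).
(d)–(e): forbidden (parity, ΔS, ΔL, ΔJ).
(d)–(f): forbidden (parity, ΔS, ΔL, ΔJ).
(e)–(f): forbidden (parity, ΔL, ΔJ).
Allowed pairs: 0 of 15.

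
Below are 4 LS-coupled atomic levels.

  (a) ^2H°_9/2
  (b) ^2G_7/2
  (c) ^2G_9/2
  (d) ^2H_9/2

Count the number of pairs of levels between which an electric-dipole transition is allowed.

3

(a)–(b): allowed.
(a)–(c): allowed.
(a)–(d): allowed.
(b)–(c): forbidden (parity).
(b)–(d): forbidden (parity).
(c)–(d): forbidden (parity).
Allowed pairs: 3 of 6.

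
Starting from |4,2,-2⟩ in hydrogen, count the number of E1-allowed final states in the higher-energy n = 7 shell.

4

E1 requires Δl = ±1, so l_f ∈ {1, 3}; with 0 ≤ l_f ≤ n_f−1 = 6, the allowed l_f values are {1, 3}.
For l_f = 1: m_f ∈ {m_i−1, m_i, m_i+1} ∩ [−1, 1] = {-1} → 1 state.
For l_f = 3: m_f ∈ {m_i−1, m_i, m_i+1} ∩ [−3, 3] = {-3, -2, -1} → 3 states.
Total: 4.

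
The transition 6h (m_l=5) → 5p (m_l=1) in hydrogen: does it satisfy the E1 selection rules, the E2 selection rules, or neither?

neither

Δl = 1 − 5 = -4; l_i + l_f = 6.
Δm_l = -4.
E1 (Δl = ±1, |Δm_l| ≤ 1): not satisfied.
E2 (Δl = 0,±2, l_i+l_f ≥ 2, |Δm_l| ≤ 2): not satisfied.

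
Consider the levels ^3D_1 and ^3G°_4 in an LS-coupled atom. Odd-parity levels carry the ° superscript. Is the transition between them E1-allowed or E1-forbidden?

forbidden

Parity must change: even → odd — satisfied.
ΔS = 0: S: 1 → 1 — satisfied.
ΔL = 0, ±1 (not L=0↔0): L: 2 → 4, ΔL = +2 — violated.
ΔJ = 0, ±1 (not J=0↔0): J: 1 → 4, ΔJ = +3 — violated.
Rule(s) violated: ΔL, ΔJ.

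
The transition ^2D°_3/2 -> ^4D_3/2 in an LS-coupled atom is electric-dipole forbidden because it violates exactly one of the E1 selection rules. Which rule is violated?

Reading off the term symbols: S 1/2→3/2, L 2→2, J 3/2→3/2, parity odd→even.
Parity must change: odd → even — ✓.
ΔS = 0: S: 1/2 → 3/2 — ✗.
ΔL = 0, ±1 (not L=0↔0): L: 2 → 2, ΔL = +0 — ✓.
ΔJ = 0, ±1 (not J=0↔0): J: 3/2 → 3/2, ΔJ = +0 — ✓.

the ΔS = 0 rule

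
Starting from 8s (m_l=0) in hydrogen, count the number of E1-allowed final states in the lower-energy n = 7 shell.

3

E1 requires Δl = ±1, so l_f ∈ {-1, 1}; with 0 ≤ l_f ≤ n_f−1 = 6, the allowed l_f values are {1}.
For l_f = 1: m_f ∈ {m_i−1, m_i, m_i+1} ∩ [−1, 1] = {-1, 0, 1} → 3 states.
Total: 3.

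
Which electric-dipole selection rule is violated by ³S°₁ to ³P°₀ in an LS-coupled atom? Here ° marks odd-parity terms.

parity

Parity must change: odd → odd — violated.
ΔS = 0: S: 1 → 1 — satisfied.
ΔL = 0, ±1 (not L=0↔0): L: 0 → 1, ΔL = +1 — satisfied.
ΔJ = 0, ±1 (not J=0↔0): J: 1 → 0, ΔJ = -1 — satisfied.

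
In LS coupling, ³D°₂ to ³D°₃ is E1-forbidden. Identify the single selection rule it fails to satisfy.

Reading off the term symbols: S 1→1, L 2→2, J 2→3, parity odd→odd.
Parity must change: odd → odd — ✗.
ΔS = 0: S: 1 → 1 — ✓.
ΔL = 0, ±1 (not L=0↔0): L: 2 → 2, ΔL = +0 — ✓.
ΔJ = 0, ±1 (not J=0↔0): J: 2 → 3, ΔJ = +1 — ✓.

parity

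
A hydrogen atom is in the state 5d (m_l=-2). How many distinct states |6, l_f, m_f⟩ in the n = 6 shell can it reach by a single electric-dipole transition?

E1 requires Δl = ±1, so l_f ∈ {1, 3}; with 0 ≤ l_f ≤ n_f−1 = 5, the allowed l_f values are {1, 3}.
For l_f = 1: m_f ∈ {m_i−1, m_i, m_i+1} ∩ [−1, 1] = {-1} → 1 state.
For l_f = 3: m_f ∈ {m_i−1, m_i, m_i+1} ∩ [−3, 3] = {-3, -2, -1} → 3 states.
Total: 4.

4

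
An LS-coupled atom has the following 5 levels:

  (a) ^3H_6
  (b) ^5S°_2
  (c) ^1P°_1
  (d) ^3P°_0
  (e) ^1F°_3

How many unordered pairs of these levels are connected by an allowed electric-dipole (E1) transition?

0

(a)–(b): forbidden (ΔS, ΔL, ΔJ).
(a)–(c): forbidden (ΔS, ΔL, ΔJ).
(a)–(d): forbidden (ΔL, ΔJ).
(a)–(e): forbidden (ΔS, ΔL, ΔJ).
(b)–(c): forbidden (parity, ΔS).
(b)–(d): forbidden (parity, ΔS, ΔJ).
(b)–(e): forbidden (parity, ΔS, ΔL).
(c)–(d): forbidden (parity, ΔS).
(c)–(e): forbidden (parity, ΔL, ΔJ).
(d)–(e): forbidden (parity, ΔS, ΔL, ΔJ).
Allowed pairs: 0 of 10.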